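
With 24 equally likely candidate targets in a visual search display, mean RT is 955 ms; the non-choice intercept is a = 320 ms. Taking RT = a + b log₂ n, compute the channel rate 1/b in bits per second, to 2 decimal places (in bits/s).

7.22 bits/s

Choice component = 955 − 320 = 635 ms over log₂(24) = 4.5850 bits.
b = 635 / 4.5850 = 138.496 ms/bit, so 1/b = 7.220 bits/s.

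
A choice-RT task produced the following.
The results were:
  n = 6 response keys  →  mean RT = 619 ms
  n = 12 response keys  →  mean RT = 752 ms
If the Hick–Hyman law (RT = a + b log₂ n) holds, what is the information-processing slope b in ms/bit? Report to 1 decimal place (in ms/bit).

The slope on a log₂ axis is (752 − 619) / (3.5850 − 2.5850) = 133.000 ms/bit.

133.0 ms/bit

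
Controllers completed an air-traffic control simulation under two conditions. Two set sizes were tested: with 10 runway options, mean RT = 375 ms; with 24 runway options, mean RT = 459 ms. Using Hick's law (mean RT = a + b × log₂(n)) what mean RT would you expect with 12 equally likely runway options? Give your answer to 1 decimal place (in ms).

With log₂ n on the abscissa the relation is linear; from the two conditions:
  b = (459 − 375) / (log₂ 24 − log₂ 10) = 84 / (4.5850 − 3.3219) = 66.507 ms/bit
  a = 375 − 66.507 × 3.3219 = 154.070 ms
Then RT(12) = 154.070 + 66.507 × log₂ 12 = 154.070 + 66.507 × 3.5850 ≈ 392.493 ms.

392.5 ms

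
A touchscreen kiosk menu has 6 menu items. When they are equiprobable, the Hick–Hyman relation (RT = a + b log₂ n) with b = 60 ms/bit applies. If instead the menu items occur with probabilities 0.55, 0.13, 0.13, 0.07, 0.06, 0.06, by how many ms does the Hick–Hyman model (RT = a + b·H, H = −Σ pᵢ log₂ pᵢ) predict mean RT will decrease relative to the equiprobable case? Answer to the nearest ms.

35 ms

The RT saving is b·ΔH. Equiprobable H₀ = log₂(6) = 2.5850 bits; with the given probabilities H = 1.9953 bits.
b·(H₀ − H) = 60 × (2.5850 − 1.9953) = 35.38 ms.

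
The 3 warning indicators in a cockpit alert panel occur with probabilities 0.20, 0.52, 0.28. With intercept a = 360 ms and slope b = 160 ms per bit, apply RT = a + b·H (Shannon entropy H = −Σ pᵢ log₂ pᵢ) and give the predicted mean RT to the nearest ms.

H = 0.20·log₂(1/0.20) + 0.52·log₂(1/0.52) + 0.28·log₂(1/0.28) = 1.4692 bits.
RT = 360 + 160 × 1.4692 = 595.07 ms.

595 ms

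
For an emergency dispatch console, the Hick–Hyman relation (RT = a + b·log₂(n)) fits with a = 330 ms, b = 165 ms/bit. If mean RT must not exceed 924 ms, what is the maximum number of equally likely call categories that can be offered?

12

Set 330 + 165·log₂ n ≤ 924 → log₂ n ≤ (924 − 330)/165 = 3.6000.
So n ≤ 2^3.6000 = 12.126; the largest integer n is 12.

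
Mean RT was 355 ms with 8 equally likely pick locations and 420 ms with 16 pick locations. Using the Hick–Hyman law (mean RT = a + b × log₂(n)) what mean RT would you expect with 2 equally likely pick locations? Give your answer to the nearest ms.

RT is linear in log₂ n, so two points fix the line:
  b = (420 − 355) / (log₂ 16 − log₂ 8) = 65 / (4 − 3) = 65 ms/bit
  a = 355 − 65 × 3 = 160 ms
Then RT(2) = 160 + 65 × log₂ 2 = 160 + 65 × 1 ≈ 225.000 ms.

225 ms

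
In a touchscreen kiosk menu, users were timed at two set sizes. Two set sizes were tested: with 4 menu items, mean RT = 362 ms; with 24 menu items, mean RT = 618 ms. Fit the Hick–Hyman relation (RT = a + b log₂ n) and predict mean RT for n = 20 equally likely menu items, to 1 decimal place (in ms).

592.0 ms

RT is linear in log₂ n, so two points fix the line:
  b = (618 − 362) / (log₂ 24 − log₂ 4) = 256 / (4.5850 − 2) = 99.034 ms/bit
  a = 362 − 99.034 × 2 = 163.931 ms
Then RT(20) = 163.931 + 99.034 × log₂ 20 = 163.931 + 99.034 × 4.3219 ≈ 591.951 ms.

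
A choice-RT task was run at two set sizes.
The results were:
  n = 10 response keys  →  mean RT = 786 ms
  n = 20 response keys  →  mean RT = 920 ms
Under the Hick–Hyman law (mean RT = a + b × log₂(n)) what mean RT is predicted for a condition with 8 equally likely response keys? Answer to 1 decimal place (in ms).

742.9 ms

RT is linear in log₂ n, so two points fix the line:
  b = (920 − 786) / (log₂ 20 − log₂ 10) = 134 / (4.3219 − 3.3219) = 134.000 ms/bit
  a = 786 − 134.000 × 3.3219 = 340.862 ms
Then RT(8) = 340.862 + 134.000 × log₂ 8 = 340.862 + 134.000 × 3 ≈ 742.862 ms.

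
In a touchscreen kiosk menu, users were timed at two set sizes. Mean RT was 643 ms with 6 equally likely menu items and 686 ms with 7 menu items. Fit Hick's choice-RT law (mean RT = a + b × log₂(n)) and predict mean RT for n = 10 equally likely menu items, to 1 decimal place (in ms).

785.5 ms

With log₂ n on the abscissa the relation is linear; from the two conditions:
  b = (686 − 643) / (log₂ 7 − log₂ 6) = 43 / (2.8074 − 2.5850) = 193.352 ms/bit
  a = 643 − 193.352 × 2.5850 = 143.193 ms
Then RT(10) = 143.193 + 193.352 × log₂ 10 = 143.193 + 193.352 × 3.3219 ≈ 785.494 ms.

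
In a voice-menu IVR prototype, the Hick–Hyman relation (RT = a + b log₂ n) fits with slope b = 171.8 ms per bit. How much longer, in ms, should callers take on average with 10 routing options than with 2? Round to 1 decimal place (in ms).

The intercept a cancels: ΔRT = b·(log₂ n₂ − log₂ n₁) = b·log₂(n₂/n₁).
log₂(10) − log₂(2) = 3.3219 − 1 = 2.3219.
ΔRT = 171.8 × 2.3219 = 398.907 ms.

398.9 ms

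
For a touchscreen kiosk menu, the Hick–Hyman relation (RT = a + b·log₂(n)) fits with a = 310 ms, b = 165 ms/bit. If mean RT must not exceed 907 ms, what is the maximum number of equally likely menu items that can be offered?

12

165·log₂ n ≤ 907 − 310 = 597, giving log₂ n ≤ 3.6182 and n ≤ 12.280. The largest whole number is 12.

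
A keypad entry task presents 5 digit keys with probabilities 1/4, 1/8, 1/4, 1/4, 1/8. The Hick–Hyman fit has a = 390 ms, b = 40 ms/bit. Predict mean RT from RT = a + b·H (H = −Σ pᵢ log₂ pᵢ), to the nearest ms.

480 ms

Each term −pᵢ log₂ pᵢ: 0.25·2 + 0.125·3 + 0.25·2 + 0.25·2 + 0.125·3; summed, H = 2.250 bits.
Mean RT = a + bH = 390 + 40·2.250 = 480.00 ms.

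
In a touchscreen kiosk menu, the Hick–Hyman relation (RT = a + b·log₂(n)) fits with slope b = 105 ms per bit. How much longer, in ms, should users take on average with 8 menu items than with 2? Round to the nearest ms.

210 ms

The intercept a cancels: ΔRT = b·(log₂ n₂ − log₂ n₁) = b·log₂(n₂/n₁).
log₂(8) − log₂(2) = log₂(8/2) = log₂(4) = 2.
ΔRT = 105 × 2.0000 = 210.000 ms.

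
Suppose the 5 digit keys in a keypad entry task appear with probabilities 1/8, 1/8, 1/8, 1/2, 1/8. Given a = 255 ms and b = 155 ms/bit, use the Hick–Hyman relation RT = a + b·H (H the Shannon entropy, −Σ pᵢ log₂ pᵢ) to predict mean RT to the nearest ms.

565 ms

Each term −pᵢ log₂ pᵢ: 0.125·3 + 0.125·3 + 0.125·3 + 0.5·1 + 0.125·3; summed, H = 2.000 bits.
Mean RT = a + bH = 255 + 155·2.000 = 565.00 ms.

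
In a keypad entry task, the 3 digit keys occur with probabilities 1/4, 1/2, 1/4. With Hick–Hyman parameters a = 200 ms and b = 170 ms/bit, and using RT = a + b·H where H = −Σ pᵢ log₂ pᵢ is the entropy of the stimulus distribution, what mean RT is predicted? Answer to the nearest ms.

455 ms

Each term −pᵢ log₂ pᵢ: 0.25·2 + 0.5·1 + 0.25·2; summed, H = 1.500 bits.
Mean RT = a + bH = 200 + 170·1.500 = 455.00 ms.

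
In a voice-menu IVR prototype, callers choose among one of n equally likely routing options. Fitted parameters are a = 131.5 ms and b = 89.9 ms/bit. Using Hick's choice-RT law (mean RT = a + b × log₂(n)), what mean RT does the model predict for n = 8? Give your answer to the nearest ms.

log₂(8) = 3 bits, so RT = 131.5 + 89.9 × 3 ≈ 401.200 ms.

401 ms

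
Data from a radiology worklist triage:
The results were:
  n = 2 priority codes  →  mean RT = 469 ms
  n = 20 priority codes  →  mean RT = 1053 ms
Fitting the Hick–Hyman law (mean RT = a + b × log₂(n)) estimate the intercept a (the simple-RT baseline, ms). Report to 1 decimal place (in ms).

The slope on a log₂ axis is (1053 − 469) / (4.3219 − 1) = 175.802 ms/bit.
a = RT₁ − b·log₂ n₁ = 469 − 175.802 × 1 = 293.198 ms.

293.2 ms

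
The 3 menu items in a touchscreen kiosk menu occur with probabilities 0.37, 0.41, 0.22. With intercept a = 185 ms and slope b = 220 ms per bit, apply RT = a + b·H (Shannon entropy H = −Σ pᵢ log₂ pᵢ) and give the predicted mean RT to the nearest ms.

H = 0.37·log₂(1/0.37) + 0.41·log₂(1/0.41) + 0.22·log₂(1/0.22) = 1.5387 bits.
RT = 185 + 220 × 1.5387 = 523.51 ms.

524 ms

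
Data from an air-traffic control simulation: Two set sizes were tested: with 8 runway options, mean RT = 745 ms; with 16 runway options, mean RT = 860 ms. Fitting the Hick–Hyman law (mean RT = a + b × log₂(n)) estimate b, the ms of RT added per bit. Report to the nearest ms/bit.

115 ms/bit

Slope: b = (860 − 745) / (log₂ 16 − log₂ 8) = 115/1.0000 = 115 ms/bit.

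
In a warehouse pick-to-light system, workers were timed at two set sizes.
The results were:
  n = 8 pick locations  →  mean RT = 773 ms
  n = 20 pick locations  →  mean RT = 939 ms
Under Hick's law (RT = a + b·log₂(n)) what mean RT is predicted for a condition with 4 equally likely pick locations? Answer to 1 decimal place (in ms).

Fit slope and intercept:
  b = (939 − 773) / (log₂ 20 − log₂ 8) = 166 / (4.3219 − 3) = 125.574 ms/bit
  a = 773 − 125.574 × 3 = 396.278 ms
Then RT(4) = 396.278 + 125.574 × log₂ 4 = 396.278 + 125.574 × 2 ≈ 647.426 ms.

647.4 ms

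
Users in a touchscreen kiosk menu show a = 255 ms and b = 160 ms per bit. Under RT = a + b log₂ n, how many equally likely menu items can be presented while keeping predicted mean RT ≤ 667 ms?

Set 255 + 160·log₂ n ≤ 667 → log₂ n ≤ (667 − 255)/160 = 2.5750.
So n ≤ 2^2.5750 = 5.959; the largest integer n is 5.

5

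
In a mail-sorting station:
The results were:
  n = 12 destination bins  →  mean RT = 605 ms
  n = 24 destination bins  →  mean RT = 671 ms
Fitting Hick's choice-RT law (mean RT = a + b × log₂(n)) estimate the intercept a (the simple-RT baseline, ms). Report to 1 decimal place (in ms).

368.4 ms

Slope: b = (671 − 605) / (log₂ 24 − log₂ 12) = 66/1.0000 = 66.000 ms/bit.
a = RT₁ − b·log₂ n₁ = 605 − 66.000 × 3.5850 = 368.392 ms.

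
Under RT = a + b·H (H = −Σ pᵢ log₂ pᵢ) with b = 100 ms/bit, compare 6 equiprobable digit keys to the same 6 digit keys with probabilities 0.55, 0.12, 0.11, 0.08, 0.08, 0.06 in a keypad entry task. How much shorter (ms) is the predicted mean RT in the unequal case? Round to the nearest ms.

The RT saving is b·ΔH. Equiprobable H₀ = log₂(6) = 2.5850 bits; with the given probabilities H = 2.0183 bits.
b·(H₀ − H) = 100 × (2.5850 − 2.0183) = 56.67 ms.

57 ms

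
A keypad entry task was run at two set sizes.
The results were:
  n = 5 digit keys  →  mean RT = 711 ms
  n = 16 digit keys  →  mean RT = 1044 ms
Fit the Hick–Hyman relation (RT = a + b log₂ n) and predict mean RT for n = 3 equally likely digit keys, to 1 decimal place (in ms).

564.8 ms

With log₂ n on the abscissa the relation is linear; from the two conditions:
  b = (1044 − 711) / (log₂ 16 − log₂ 5) = 333 / (4 − 2.3219) = 198.442 ms/bit
  a = 711 − 198.442 × 2.3219 = 250.232 ms
Then RT(3) = 250.232 + 198.442 × log₂ 3 = 250.232 + 198.442 × 1.5850 ≈ 564.755 ms.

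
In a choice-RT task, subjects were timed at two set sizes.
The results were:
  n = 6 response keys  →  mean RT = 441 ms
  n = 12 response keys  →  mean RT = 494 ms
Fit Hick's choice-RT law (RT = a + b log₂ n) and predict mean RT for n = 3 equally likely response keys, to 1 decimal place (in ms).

388.0 ms

Fit slope and intercept:
  b = (494 − 441) / (log₂ 12 − log₂ 6) = 53 / (3.5850 − 2.5850) = 53.000 ms/bit
  a = 441 − 53.000 × 2.5850 = 303.997 ms
Then RT(3) = 303.997 + 53.000 × log₂ 3 = 303.997 + 53.000 × 1.5850 ≈ 388.000 ms.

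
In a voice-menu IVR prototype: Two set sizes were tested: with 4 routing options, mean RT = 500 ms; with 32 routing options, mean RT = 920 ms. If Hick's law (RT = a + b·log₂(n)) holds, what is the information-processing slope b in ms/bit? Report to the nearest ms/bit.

140 ms/bit

b = (RT₂ − RT₁)/(log₂ n₂ − log₂ n₁) = (920 − 500)/(5 − 2) = 140 ms/bit.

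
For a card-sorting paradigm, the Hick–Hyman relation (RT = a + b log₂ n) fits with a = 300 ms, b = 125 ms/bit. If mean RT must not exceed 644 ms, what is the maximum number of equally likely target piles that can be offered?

6

Set 300 + 125·log₂ n ≤ 644 → log₂ n ≤ (644 − 300)/125 = 2.7520.
So n ≤ 2^2.7520 = 6.737; the largest integer n is 6.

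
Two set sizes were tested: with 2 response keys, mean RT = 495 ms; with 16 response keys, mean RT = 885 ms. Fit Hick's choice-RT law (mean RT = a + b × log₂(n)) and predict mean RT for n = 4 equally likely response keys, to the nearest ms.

625 ms

Fit slope and intercept:
  b = (885 − 495) / (log₂ 16 − log₂ 2) = 390 / (4 − 1) = 130 ms/bit
  a = 495 − 130 × 1 = 365 ms
Then RT(4) = 365 + 130 × log₂ 4 = 365 + 130 × 2 ≈ 625.000 ms.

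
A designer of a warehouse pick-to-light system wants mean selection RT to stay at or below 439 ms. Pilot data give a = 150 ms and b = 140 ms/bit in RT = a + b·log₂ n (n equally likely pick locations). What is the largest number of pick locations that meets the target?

4

140·log₂ n ≤ 439 − 150 = 289, giving log₂ n ≤ 2.0643 and n ≤ 4.182. The largest whole number is 4.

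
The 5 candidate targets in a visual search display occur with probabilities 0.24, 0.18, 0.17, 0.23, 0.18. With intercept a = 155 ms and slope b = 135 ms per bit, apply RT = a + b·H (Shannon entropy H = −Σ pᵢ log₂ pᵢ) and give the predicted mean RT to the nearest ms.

Entropy contributions −pᵢ log₂ pᵢ: 0.4941, 0.4453, 0.4346, 0.4877, 0.4453; sum H = 2.3070 bits.
RT = a + bH = 155 + 135·2.3070 = 466.45 ms.

466 ms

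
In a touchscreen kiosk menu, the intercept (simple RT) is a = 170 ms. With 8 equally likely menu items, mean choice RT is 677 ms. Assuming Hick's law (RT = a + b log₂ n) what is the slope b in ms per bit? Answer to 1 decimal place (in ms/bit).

169.0 ms/bit

b = (677 − 170) / log₂(8) = 507 / 3 = 169.000 ms/bit.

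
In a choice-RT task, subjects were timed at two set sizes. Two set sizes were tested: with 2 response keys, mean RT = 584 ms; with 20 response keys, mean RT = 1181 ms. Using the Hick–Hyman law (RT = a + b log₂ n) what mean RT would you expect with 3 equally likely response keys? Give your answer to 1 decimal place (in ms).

689.1 ms

Solve the two-equation system in a and b:
  b = (1181 − 584) / (log₂ 20 − log₂ 2) = 597 / (4.3219 − 1) = 179.715 ms/bit
  a = 584 − 179.715 × 1 = 404.285 ms
Then RT(3) = 404.285 + 179.715 × log₂ 3 = 404.285 + 179.715 × 1.5850 ≈ 689.126 ms.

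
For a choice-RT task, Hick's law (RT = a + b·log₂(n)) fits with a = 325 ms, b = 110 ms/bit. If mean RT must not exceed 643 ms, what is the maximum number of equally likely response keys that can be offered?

110·log₂ n ≤ 643 − 325 = 318, giving log₂ n ≤ 2.8909 and n ≤ 7.417. The largest whole number is 7.

7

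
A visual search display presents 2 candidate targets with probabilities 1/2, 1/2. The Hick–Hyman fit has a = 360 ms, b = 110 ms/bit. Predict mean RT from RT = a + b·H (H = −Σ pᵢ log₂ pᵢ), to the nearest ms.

470 ms

H = −Σ pᵢ log₂ pᵢ = 0.5·1 + 0.5·1 = 1.000 bits.
RT = 360 + 110 × 1.000 = 470.00 ms.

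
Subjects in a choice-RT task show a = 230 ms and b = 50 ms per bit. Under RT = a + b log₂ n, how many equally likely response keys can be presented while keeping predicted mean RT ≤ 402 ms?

10

Set 230 + 50·log₂ n ≤ 402 → log₂ n ≤ (402 − 230)/50 = 3.4400.
So n ≤ 2^3.4400 = 10.853; the largest integer n is 10.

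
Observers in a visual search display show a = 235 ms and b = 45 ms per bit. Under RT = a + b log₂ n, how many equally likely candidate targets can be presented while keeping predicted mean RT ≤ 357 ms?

6

45·log₂ n ≤ 357 − 235 = 122, giving log₂ n ≤ 2.7111 and n ≤ 6.548. The largest whole number is 6.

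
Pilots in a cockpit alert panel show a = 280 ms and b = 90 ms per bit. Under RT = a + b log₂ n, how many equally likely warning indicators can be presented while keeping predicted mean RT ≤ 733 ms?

32

Set 280 + 90·log₂ n ≤ 733 → log₂ n ≤ (733 − 280)/90 = 5.0333.
So n ≤ 2^5.0333 = 32.748; the largest integer n is 32.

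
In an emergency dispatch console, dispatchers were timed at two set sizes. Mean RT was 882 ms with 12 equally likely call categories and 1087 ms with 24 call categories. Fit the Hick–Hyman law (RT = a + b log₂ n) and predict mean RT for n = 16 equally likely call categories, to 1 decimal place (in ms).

Solve the two-equation system in a and b:
  b = (1087 − 882) / (log₂ 24 − log₂ 12) = 205 / (4.5850 − 3.5850) = 205.000 ms/bit
  a = 882 − 205.000 × 3.5850 = 147.083 ms
Then RT(16) = 147.083 + 205.000 × log₂ 16 = 147.083 + 205.000 × 4 ≈ 967.083 ms.

967.1 ms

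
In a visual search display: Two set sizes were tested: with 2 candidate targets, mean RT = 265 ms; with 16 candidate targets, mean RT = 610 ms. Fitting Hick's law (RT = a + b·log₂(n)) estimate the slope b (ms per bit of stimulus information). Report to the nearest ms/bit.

115 ms/bit

Slope: b = (610 − 265) / (log₂ 16 − log₂ 2) = 345/3.0000 = 115 ms/bit.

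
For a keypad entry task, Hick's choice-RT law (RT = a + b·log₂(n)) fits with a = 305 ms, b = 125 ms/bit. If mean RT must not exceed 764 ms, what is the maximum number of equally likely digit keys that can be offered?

12

125·log₂ n ≤ 764 − 305 = 459, giving log₂ n ≤ 3.6720 and n ≤ 12.746. The largest whole number is 12.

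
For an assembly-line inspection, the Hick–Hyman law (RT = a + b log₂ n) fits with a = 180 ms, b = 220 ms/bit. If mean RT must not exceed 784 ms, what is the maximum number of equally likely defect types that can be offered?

Information budget: (784 − 180)/220 = 2.7455 bits, so n ≤ 2^2.7455 = 6.706 → at most 6.

6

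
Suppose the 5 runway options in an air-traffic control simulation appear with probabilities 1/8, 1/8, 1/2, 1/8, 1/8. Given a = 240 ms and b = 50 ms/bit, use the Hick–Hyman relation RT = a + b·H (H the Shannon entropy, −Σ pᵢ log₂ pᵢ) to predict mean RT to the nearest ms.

340 ms

H = −Σ pᵢ log₂ pᵢ = 0.125·3 + 0.125·3 + 0.5·1 + 0.125·3 + 0.125·3 = 2.000 bits.
RT = 240 + 50 × 2.000 = 340.00 ms.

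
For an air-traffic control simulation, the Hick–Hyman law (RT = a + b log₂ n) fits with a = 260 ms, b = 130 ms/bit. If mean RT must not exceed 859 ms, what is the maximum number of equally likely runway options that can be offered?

24

130·log₂ n ≤ 859 − 260 = 599, giving log₂ n ≤ 4.6077 and n ≤ 24.381. The largest whole number is 24.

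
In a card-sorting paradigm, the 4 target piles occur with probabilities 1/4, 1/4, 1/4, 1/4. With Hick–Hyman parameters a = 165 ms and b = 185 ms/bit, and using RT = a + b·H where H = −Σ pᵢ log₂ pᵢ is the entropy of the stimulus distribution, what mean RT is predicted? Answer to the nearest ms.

535 ms

Each term −pᵢ log₂ pᵢ: 0.25·2 + 0.25·2 + 0.25·2 + 0.25·2; summed, H = 2.000 bits.
Mean RT = a + bH = 165 + 185·2.000 = 535.00 ms.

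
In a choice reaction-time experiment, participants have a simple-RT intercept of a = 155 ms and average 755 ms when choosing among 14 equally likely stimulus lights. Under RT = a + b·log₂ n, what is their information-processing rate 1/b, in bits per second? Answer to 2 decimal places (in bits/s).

6.35 bits/s

b = (755 − 155)/log₂ 14 = 600/3.8074 = 157.590 ms per bit = 0.15759 s/bit; the reciprocal is 6.346 bits/s.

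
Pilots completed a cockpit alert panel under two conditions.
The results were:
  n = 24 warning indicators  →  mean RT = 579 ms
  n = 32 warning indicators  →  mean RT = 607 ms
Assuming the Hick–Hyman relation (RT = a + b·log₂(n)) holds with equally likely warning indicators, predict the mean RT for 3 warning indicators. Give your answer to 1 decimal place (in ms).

With log₂ n on the abscissa the relation is linear; from the two conditions:
  b = (607 − 579) / (log₂ 32 − log₂ 24) = 28 / (5 − 4.5850) = 67.464 ms/bit
  a = 579 − 67.464 × 4.5850 = 269.681 ms
Then RT(3) = 269.681 + 67.464 × log₂ 3 = 269.681 + 67.464 × 1.5850 ≈ 376.609 ms.

376.6 ms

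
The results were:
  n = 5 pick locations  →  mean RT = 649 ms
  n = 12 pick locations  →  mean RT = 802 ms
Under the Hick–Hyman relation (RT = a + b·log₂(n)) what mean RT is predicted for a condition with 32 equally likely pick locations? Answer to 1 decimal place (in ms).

973.4 ms

Fit slope and intercept:
  b = (802 − 649) / (log₂ 12 − log₂ 5) = 153 / (3.5850 − 2.3219) = 121.137 ms/bit
  a = 649 − 121.137 × 2.3219 = 367.729 ms
Then RT(32) = 367.729 + 121.137 × log₂ 32 = 367.729 + 121.137 × 5 ≈ 973.413 ms.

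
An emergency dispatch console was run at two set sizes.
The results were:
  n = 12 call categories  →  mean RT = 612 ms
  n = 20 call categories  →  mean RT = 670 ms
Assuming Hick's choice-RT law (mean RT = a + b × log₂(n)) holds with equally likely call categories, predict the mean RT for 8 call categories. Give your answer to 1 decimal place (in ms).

Fit slope and intercept:
  b = (670 − 612) / (log₂ 20 − log₂ 12) = 58 / (4.3219 − 3.5850) = 78.701 ms/bit
  a = 612 − 78.701 × 3.5850 = 329.860 ms
Then RT(8) = 329.860 + 78.701 × log₂ 8 = 329.860 + 78.701 × 3 ≈ 565.963 ms.

566.0 ms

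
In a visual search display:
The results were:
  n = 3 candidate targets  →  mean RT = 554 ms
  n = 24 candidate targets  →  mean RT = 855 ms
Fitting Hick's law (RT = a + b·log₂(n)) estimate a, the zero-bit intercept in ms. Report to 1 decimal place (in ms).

Slope: b = (855 − 554) / (log₂ 24 − log₂ 3) = 301/3.0000 = 100.333 ms/bit.
Intercept: a = 554 − 100.333·log₂(3) = 394.975 ms.

395.0 ms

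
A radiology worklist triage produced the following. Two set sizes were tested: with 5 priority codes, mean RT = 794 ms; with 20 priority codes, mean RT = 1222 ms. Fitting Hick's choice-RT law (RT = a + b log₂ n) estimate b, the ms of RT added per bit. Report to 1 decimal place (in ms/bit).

The slope on a log₂ axis is (1222 − 794) / (4.3219 − 2.3219) = 214.000 ms/bit.

214.0 ms/bit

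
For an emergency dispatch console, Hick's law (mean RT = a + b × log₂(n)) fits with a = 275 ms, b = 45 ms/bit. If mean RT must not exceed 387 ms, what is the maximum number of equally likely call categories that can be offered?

Information budget: (387 − 275)/45 = 2.4889 bits, so n ≤ 2^2.4889 = 5.613 → at most 5.

5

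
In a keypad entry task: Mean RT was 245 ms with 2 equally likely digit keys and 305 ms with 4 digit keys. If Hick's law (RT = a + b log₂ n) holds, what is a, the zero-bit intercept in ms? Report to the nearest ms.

185 ms

Slope: b = (305 − 245) / (log₂ 4 − log₂ 2) = 60/1.0000 = 60 ms/bit.
Intercept: a = 245 − 60·log₂(2) = 185.000 ms.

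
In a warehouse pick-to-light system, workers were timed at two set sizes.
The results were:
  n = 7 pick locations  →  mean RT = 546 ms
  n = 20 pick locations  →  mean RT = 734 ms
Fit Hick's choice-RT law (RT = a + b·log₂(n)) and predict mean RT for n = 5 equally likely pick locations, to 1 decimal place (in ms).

Solve the two-equation system in a and b:
  b = (734 − 546) / (log₂ 20 − log₂ 7) = 188 / (4.3219 − 2.8074) = 124.127 ms/bit
  a = 546 − 124.127 × 2.8074 = 197.530 ms
Then RT(5) = 197.530 + 124.127 × log₂ 5 = 197.530 + 124.127 × 2.3219 ≈ 485.745 ms.

485.7 ms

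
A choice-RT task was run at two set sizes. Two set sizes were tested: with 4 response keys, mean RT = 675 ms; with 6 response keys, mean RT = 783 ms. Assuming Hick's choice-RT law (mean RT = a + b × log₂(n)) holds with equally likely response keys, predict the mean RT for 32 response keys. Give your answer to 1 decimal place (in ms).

1228.9 ms

RT is linear in log₂ n, so two points fix the line:
  b = (783 − 675) / (log₂ 6 − log₂ 4) = 108 / (2.5850 − 2) = 184.627 ms/bit
  a = 675 − 184.627 × 2 = 305.746 ms
Then RT(32) = 305.746 + 184.627 × log₂ 32 = 305.746 + 184.627 × 5 ≈ 1228.882 ms.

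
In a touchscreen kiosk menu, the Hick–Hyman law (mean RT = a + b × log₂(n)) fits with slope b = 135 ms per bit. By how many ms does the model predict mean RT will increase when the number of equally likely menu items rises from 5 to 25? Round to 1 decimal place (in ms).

Only the slope matters, since a is common to both: ΔRT = b·log₂(n₂/n₁).
log₂(25) − log₂(5) = 4.6439 − 2.3219 = 2.3219.
ΔRT = 135 × 2.3219 = 313.460 ms.

313.5 ms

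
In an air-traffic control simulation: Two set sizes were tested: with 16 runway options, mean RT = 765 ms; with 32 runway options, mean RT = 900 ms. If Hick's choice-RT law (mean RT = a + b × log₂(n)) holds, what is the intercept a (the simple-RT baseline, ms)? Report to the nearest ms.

225 ms

b = (RT₂ − RT₁)/(log₂ n₂ − log₂ n₁) = (900 − 765)/(5 − 4) = 135 ms/bit.
Intercept: a = 765 − 135·log₂(16) = 225.000 ms.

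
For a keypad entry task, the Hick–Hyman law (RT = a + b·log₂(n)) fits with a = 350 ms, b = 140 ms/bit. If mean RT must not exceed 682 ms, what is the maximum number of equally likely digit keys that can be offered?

5

Information budget: (682 − 350)/140 = 2.3714 bits, so n ≤ 2^2.3714 = 5.175 → at most 5.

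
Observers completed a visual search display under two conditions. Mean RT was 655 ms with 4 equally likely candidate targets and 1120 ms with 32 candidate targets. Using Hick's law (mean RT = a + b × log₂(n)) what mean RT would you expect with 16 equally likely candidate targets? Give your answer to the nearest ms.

965 ms

Fit slope and intercept:
  b = (1120 − 655) / (log₂ 32 − log₂ 4) = 465 / (5 − 2) = 155 ms/bit
  a = 655 − 155 × 2 = 345 ms
Then RT(16) = 345 + 155 × log₂ 16 = 345 + 155 × 4 ≈ 965.000 ms.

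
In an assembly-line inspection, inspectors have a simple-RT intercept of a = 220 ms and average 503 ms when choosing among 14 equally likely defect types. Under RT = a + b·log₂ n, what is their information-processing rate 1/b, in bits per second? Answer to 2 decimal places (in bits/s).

13.45 bits/s

Choice component = 503 − 220 = 283 ms over log₂(14) = 3.8074 bits.
b = 283 / 3.8074 = 74.330 ms/bit, so 1/b = 13.454 bits/s.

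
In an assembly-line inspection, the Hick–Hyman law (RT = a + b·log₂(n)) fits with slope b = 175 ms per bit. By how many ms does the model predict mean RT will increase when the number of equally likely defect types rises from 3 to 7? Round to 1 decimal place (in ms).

Only the slope matters, since a is common to both: ΔRT = b·log₂(n₂/n₁).
log₂(7) − log₂(3) = 2.8074 − 1.5850 = 1.2224.
ΔRT = 175 × 1.2224 = 213.919 ms.

213.9 ms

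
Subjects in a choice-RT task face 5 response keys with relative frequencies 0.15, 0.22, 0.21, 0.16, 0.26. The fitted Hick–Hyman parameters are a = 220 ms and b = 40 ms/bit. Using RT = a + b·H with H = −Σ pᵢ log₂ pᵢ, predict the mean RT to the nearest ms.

312 ms

H = 0.15·log₂(1/0.15) + 0.22·log₂(1/0.22) + 0.21·log₂(1/0.21) + 0.16·log₂(1/0.16) + 0.26·log₂(1/0.26) = 2.2922 bits.
RT = 220 + 40 × 2.2922 = 311.69 ms.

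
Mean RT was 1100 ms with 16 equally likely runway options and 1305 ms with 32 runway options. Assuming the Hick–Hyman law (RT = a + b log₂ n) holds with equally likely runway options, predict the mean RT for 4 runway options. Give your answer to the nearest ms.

690 ms

Solve the two-equation system in a and b:
  b = (1305 − 1100) / (log₂ 32 − log₂ 16) = 205 / (5 − 4) = 205 ms/bit
  a = 1100 − 205 × 4 = 280 ms
Then RT(4) = 280 + 205 × log₂ 4 = 280 + 205 × 2 ≈ 690.000 ms.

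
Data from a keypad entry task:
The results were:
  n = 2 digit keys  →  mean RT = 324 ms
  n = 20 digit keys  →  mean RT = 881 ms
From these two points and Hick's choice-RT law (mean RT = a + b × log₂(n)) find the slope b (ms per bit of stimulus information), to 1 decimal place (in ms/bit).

b = (RT₂ − RT₁)/(log₂ n₂ − log₂ n₁) = (881 − 324)/(4.3219 − 1) = 167.674 ms/bit.

167.7 ms/bit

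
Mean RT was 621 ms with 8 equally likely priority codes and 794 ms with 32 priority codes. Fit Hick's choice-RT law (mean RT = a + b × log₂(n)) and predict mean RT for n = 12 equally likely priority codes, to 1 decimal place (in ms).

671.6 ms

With log₂ n on the abscissa the relation is linear; from the two conditions:
  b = (794 − 621) / (log₂ 32 − log₂ 8) = 173 / (5 − 3) = 86.500 ms/bit
  a = 621 − 86.500 × 3 = 361.500 ms
Then RT(12) = 361.500 + 86.500 × log₂ 12 = 361.500 + 86.500 × 3.5850 ≈ 671.599 ms.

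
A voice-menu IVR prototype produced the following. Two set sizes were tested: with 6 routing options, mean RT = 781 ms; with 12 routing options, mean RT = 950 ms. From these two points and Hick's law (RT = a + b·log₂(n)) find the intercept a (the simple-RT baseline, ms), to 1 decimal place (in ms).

344.1 ms

b = (RT₂ − RT₁)/(log₂ n₂ − log₂ n₁) = (950 − 781)/(3.5850 − 2.5850) = 169.000 ms/bit.
a = RT₁ − b·log₂ n₁ = 781 − 169.000 × 2.5850 = 344.141 ms.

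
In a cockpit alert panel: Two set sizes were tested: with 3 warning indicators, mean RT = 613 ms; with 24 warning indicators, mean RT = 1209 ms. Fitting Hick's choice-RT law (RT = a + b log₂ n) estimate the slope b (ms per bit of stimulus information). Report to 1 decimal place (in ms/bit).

b = (RT₂ − RT₁)/(log₂ n₂ − log₂ n₁) = (1209 − 613)/(4.5850 − 1.5850) = 198.667 ms/bit.

198.7 ms/bit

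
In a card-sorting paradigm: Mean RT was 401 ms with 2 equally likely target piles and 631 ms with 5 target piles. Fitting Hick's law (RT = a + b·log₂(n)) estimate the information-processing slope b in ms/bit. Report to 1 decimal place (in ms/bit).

174.0 ms/bit

The slope on a log₂ axis is (631 − 401) / (2.3219 − 1) = 173.988 ms/bit.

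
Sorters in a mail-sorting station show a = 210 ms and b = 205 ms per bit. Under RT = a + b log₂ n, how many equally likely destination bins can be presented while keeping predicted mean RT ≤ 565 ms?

205·log₂ n ≤ 565 − 210 = 355, giving log₂ n ≤ 1.7317 and n ≤ 3.321. The largest whole number is 3.

3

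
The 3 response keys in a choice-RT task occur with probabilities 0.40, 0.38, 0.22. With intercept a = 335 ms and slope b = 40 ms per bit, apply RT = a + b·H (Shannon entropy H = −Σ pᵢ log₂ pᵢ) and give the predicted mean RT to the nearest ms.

397 ms

Entropy contributions −pᵢ log₂ pᵢ: 0.5288, 0.5305, 0.4806; sum H = 1.5398 bits.
RT = a + bH = 335 + 40·1.5398 = 396.59 ms.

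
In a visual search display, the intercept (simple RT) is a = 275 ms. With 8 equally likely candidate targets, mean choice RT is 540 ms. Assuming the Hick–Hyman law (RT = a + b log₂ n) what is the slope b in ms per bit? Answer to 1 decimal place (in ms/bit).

88.3 ms/bit

8 alternatives carry log₂ 8 = 3 bits; the choice cost is 540 − 275 = 265 ms, so b = 265/3 = 88.333 ms/bit.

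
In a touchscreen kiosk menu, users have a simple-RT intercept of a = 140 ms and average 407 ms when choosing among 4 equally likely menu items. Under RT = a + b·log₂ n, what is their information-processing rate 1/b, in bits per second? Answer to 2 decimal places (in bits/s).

Choice component = 407 − 140 = 267 ms over log₂(4) = 2 bits.
b = 267 / 2 = 133.500 ms/bit, so 1/b = 7.491 bits/s.

7.49 bits/s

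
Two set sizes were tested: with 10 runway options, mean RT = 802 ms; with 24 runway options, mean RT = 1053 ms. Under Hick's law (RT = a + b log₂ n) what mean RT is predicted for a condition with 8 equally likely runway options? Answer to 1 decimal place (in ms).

With log₂ n on the abscissa the relation is linear; from the two conditions:
  b = (1053 − 802) / (log₂ 24 − log₂ 10) = 251 / (4.5850 − 3.3219) = 198.728 ms/bit
  a = 802 − 198.728 × 3.3219 = 141.841 ms
Then RT(8) = 141.841 + 198.728 × log₂ 8 = 141.841 + 198.728 × 3 ≈ 738.024 ms.

738.0 ms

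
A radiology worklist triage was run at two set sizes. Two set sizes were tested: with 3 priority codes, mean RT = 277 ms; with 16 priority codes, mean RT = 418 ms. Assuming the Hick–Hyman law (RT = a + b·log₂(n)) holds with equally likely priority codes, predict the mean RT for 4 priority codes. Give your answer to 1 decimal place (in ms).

Solve the two-equation system in a and b:
  b = (418 − 277) / (log₂ 16 − log₂ 3) = 141 / (4 − 1.5850) = 58.384 ms/bit
  a = 277 − 58.384 × 1.5850 = 184.463 ms
Then RT(4) = 184.463 + 58.384 × log₂ 4 = 184.463 + 58.384 × 2 ≈ 301.232 ms.

301.2 ms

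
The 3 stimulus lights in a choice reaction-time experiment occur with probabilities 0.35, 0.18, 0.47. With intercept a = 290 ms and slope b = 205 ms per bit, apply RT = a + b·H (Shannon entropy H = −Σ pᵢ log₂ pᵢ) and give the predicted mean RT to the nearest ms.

595 ms

H = 0.35·log₂(1/0.35) + 0.18·log₂(1/0.18) + 0.47·log₂(1/0.47) = 1.4874 bits.
RT = 290 + 205 × 1.4874 = 594.91 ms.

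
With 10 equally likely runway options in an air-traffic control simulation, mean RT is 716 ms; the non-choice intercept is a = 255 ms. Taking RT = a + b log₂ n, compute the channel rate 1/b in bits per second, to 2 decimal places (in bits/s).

b = (716 − 255)/log₂ 10 = 461/3.3219 = 138.775 ms per bit = 0.13877 s/bit; the reciprocal is 7.206 bits/s.

7.21 bits/s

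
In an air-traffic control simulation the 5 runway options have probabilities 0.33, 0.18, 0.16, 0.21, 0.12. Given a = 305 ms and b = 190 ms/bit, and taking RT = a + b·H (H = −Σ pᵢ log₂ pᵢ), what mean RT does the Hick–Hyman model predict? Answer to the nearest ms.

H = 0.33·log₂(1/0.33) + 0.18·log₂(1/0.18) + 0.16·log₂(1/0.16) + 0.21·log₂(1/0.21) + 0.12·log₂(1/0.12) = 2.2360 bits.
RT = 305 + 190 × 2.2360 = 729.85 ms.

730 ms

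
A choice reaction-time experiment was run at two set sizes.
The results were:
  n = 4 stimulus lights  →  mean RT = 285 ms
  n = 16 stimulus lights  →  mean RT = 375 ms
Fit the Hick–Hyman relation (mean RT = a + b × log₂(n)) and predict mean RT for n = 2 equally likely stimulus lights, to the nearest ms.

With log₂ n on the abscissa the relation is linear; from the two conditions:
  b = (375 − 285) / (log₂ 16 − log₂ 4) = 90 / (4 − 2) = 45 ms/bit
  a = 285 − 45 × 2 = 195 ms
Then RT(2) = 195 + 45 × log₂ 2 = 195 + 45 × 1 ≈ 240.000 ms.

240 ms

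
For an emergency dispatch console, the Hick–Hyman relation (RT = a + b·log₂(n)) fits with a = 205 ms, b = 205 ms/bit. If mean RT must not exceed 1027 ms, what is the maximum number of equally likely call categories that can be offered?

Information budget: (1027 − 205)/205 = 4.0098 bits, so n ≤ 2^4.0098 = 16.109 → at most 16.

16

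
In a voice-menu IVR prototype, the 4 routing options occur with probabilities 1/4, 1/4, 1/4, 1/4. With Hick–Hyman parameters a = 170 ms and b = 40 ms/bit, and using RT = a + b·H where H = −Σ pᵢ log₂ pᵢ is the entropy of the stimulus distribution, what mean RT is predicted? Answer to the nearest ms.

H = −Σ pᵢ log₂ pᵢ = 0.25·2 + 0.25·2 + 0.25·2 + 0.25·2 = 2.000 bits.
RT = 170 + 40 × 2.000 = 250.00 ms.

250 ms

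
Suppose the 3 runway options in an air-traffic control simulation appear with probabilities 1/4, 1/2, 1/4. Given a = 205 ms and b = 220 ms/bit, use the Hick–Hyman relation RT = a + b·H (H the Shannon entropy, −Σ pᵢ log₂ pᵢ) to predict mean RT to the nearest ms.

535 ms

Each term −pᵢ log₂ pᵢ: 0.25·2 + 0.5·1 + 0.25·2; summed, H = 1.500 bits.
Mean RT = a + bH = 205 + 220·1.500 = 535.00 ms.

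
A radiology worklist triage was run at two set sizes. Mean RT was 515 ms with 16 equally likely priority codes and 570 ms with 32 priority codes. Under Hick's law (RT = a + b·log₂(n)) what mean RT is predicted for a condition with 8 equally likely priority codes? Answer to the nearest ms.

With log₂ n on the abscissa the relation is linear; from the two conditions:
  b = (570 − 515) / (log₂ 32 − log₂ 16) = 55 / (5 − 4) = 55 ms/bit
  a = 515 − 55 × 4 = 295 ms
Then RT(8) = 295 + 55 × log₂ 8 = 295 + 55 × 3 ≈ 460.000 ms.

460 ms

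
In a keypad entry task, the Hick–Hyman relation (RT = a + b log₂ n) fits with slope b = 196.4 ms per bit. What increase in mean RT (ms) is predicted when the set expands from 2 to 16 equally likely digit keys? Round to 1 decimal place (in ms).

Only the slope matters, since a is common to both: ΔRT = b·log₂(n₂/n₁).
log₂(16) − log₂(2) = log₂(16/2) = log₂(8) = 3.
ΔRT = 196.4 × 3.0000 = 589.200 ms.

589.2 ms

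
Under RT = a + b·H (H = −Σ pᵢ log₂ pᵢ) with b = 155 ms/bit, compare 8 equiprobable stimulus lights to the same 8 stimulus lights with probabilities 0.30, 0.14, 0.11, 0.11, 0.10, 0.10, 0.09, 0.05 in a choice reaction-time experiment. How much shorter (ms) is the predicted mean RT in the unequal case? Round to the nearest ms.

Equiprobable entropy H₀ = log₂ 8 = 3.0000 bits.
Skewed entropy H = −Σ pᵢ log₂ pᵢ = 2.8119 bits.
ΔRT = b·(H₀ − H) = 155 × 0.1881 = 29.15 ms.

29 ms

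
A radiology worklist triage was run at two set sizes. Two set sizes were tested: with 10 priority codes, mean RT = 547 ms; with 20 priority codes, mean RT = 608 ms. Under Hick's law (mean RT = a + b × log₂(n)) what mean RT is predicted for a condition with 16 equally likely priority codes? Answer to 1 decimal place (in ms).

Solve the two-equation system in a and b:
  b = (608 − 547) / (log₂ 20 − log₂ 10) = 61 / (4.3219 − 3.3219) = 61.000 ms/bit
  a = 547 − 61.000 × 3.3219 = 344.362 ms
Then RT(16) = 344.362 + 61.000 × log₂ 16 = 344.362 + 61.000 × 4 ≈ 588.362 ms.

588.4 ms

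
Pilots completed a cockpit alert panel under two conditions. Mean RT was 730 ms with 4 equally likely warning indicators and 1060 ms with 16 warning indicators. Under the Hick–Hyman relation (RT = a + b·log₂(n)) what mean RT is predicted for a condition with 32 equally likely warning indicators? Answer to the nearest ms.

1225 ms

Solve the two-equation system in a and b:
  b = (1060 − 730) / (log₂ 16 − log₂ 4) = 330 / (4 − 2) = 165 ms/bit
  a = 730 − 165 × 2 = 400 ms
Then RT(32) = 400 + 165 × log₂ 32 = 400 + 165 × 5 ≈ 1225.000 ms.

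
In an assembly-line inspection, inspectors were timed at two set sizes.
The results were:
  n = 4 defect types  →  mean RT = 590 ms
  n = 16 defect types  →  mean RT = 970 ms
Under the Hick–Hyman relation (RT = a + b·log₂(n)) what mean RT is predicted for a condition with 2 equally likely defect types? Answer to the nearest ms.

With log₂ n on the abscissa the relation is linear; from the two conditions:
  b = (970 − 590) / (log₂ 16 − log₂ 4) = 380 / (4 − 2) = 190 ms/bit
  a = 590 − 190 × 2 = 210 ms
Then RT(2) = 210 + 190 × log₂ 2 = 210 + 190 × 1 ≈ 400.000 ms.

400 ms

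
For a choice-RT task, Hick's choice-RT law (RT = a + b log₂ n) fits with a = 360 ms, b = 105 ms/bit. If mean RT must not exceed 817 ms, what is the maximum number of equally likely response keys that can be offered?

105·log₂ n ≤ 817 − 360 = 457, giving log₂ n ≤ 4.3524 and n ≤ 20.427. The largest whole number is 20.

20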